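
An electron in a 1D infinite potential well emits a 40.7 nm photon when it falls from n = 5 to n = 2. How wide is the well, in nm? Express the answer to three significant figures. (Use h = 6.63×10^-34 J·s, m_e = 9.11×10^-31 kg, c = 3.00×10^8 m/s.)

The photon carries ΔE = hc/λ = 6.63×10^-34·3.00×10^8/4.07×10^-8 m = 4.887×10^-18 J.
Since ΔE = (5² − 2²)E_1, E_1 = 2.327×10^-19 J, and L = h/√(8m_eE_1) = 5.09×10^-10 m = 0.509 nm.

L = 0.509 nm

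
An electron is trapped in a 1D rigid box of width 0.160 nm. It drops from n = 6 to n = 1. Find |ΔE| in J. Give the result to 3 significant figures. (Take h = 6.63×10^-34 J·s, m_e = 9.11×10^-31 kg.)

E_1 = h²/(8m_eL²) = 2.356×10^-18 J.
|ΔE| = |6² − 1²|·E_1 = 35·2.356×10^-18 J = 8.25×10^-17 J.

|ΔE| = 8.25×10^-17 J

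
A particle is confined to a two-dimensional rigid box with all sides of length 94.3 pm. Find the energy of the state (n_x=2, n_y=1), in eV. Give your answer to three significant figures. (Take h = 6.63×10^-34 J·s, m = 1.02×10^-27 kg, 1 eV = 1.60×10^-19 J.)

For a 2D rectangular well E = (h²/8m)·Σ n_i²/L_i² = (6.63×10^-34)²/(8·1.02×10^-27) · [2²/(94.3 pm)² + 1²/(94.3 pm)²].
Evaluating gives E = 3.029×10^-20 J = 0.189 eV.

E = 0.189 eV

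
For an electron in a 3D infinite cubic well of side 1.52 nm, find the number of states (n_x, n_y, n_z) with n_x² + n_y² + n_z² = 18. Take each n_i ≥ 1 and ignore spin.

The level has n_x² + n_y² + n_z² = 18. The ordered positive-integer solutions are (1, 1, 4), (1, 4, 1), (4, 1, 1).
That gives 3 states.

degeneracy = 3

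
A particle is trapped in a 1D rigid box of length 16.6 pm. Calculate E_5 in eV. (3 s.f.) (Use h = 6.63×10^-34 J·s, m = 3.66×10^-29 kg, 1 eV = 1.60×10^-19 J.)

E_5 = 851 eV

For an infinite well E_n = n²h²/(8mL²), so E_1 = h²/(8mL²) = (6.63×10^-34)²/(8·3.66×10^-29·(1.66×10^-11 m)²) = 5.448×10^-18 J.
Then E_5 = 5²·E_1 = 25·5.448×10^-18 J = 1.362×10^-16 J.
Converting, E_5 = 1.362×10^-16 J / (1.60×10^-19 J/eV) = 851 eV.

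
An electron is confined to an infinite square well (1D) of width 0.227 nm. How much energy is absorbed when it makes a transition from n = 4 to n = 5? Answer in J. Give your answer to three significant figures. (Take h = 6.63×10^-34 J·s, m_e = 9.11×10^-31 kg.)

|ΔE| = 1.05×10^-17 J

E_1 = h²/(8m_eL²) = 1.170×10^-18 J.
|ΔE| = |4² − 5²|·E_1 = 9·1.170×10^-18 J = 1.05×10^-17 J.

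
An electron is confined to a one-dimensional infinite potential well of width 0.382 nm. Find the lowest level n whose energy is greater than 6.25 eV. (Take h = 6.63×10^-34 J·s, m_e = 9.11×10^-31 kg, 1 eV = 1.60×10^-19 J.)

E_1 = h²/(8m_eL²) = 4.133×10^-19 J = 2.583 eV.
Need n² > 6.25/2.583 = 2.420, i.e. n > 1.556.
The smallest integer satisfying this is n = 2.

n = 2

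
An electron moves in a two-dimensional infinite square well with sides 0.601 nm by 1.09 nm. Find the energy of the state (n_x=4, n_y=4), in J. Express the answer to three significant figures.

E = 3.48×10^-18 J

For a 2D rectangular well E = (h²/8m_e)·Σ n_i²/L_i² = (6.626×10^-34)²/(8·9.109×10^-31) · [4²/(0.601 nm)² + 4²/(1.09 nm)²].
Evaluating gives E = 3.48×10^-18 J.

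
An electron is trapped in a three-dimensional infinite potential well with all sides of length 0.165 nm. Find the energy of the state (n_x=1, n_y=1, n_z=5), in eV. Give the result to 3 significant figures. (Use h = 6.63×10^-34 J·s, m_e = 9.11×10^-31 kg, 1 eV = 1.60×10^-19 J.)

E = 374 eV

For a 3D rectangular well E = (h²/8m_e)·Σ n_i²/L_i² = (6.63×10^-34)²/(8·9.11×10^-31) · [1²/(0.165 nm)² + 1²/(0.165 nm)² + 5²/(0.165 nm)²].
Evaluating gives E = 5.982×10^-17 J = 374 eV.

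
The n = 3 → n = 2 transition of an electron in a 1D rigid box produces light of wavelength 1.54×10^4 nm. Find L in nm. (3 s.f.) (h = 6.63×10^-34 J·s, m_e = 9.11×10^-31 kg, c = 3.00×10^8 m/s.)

The photon carries ΔE = hc/λ = 6.63×10^-34·3.00×10^8/1.54×10^-5 m = 1.292×10^-20 J.
Since ΔE = (3² − 2²)E_1, E_1 = 2.584×10^-21 J, and L = h/√(8m_eE_1) = 4.83×10^-9 m = 4.83 nm.

L = 4.83 nm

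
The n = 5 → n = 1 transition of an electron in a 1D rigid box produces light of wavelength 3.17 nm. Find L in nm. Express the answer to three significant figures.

The photon carries ΔE = hc/λ = 6.626×10^-34·2.998×10^8/3.17×10^-9 m = 6.266×10^-17 J.
Since ΔE = (5² − 1²)E_1, E_1 = 2.611×10^-18 J, and L = h/√(8m_eE_1) = 1.52×10^-10 m = 0.152 nm.

L = 0.152 nm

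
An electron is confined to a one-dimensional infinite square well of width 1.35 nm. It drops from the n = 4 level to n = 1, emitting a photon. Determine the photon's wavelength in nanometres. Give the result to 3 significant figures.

E_1 = h²/(8m_eL²) = 3.306×10^-20 J, so ΔE = (4² − 1²)E_1 = 4.959×10^-19 J.
λ = hc/ΔE = (6.626×10^-34·2.998×10^8)/4.959×10^-19 = 4.01×10^-7 m = 401 nm.

λ = 401 nm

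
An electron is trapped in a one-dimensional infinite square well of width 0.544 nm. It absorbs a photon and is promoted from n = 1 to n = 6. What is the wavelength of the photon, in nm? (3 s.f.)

λ = 27.9 nm

E_1 = h²/(8m_eL²) = 2.036×10^-19 J, so ΔE = (6² − 1²)E_1 = 7.126×10^-18 J.
λ = hc/ΔE = (6.626×10^-34·2.998×10^8)/7.126×10^-18 = 2.79×10^-8 m = 27.9 nm.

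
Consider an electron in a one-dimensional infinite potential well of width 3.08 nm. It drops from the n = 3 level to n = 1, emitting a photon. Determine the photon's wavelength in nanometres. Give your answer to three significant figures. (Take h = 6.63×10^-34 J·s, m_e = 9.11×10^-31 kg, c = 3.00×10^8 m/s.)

λ = 3.91×10^3 nm

E_1 = h²/(8m_eL²) = 6.358×10^-21 J, so ΔE = (3² − 1²)E_1 = 5.086×10^-20 J.
λ = hc/ΔE = (6.63×10^-34·3.00×10^8)/5.086×10^-20 = 3.91×10^-6 m = 3.91×10^3 nm.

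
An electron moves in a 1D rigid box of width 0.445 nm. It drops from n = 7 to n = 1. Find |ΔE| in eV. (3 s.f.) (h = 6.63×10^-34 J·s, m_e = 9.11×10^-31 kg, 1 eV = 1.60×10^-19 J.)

|ΔE| = 91.4 eV

E_1 = h²/(8m_eL²) = 3.046×10^-19 J.
|ΔE| = |7² − 1²|·E_1 = 48·3.046×10^-19 J = 1.462×10^-17 J = 91.4 eV.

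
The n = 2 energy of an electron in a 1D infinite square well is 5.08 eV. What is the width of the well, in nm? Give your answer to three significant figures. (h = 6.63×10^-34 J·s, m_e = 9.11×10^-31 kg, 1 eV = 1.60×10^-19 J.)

From E_n = n²h²/(8m_eL²), L = n·h/√(8m_eE_n).
E_2 = 5.08 eV = 8.128×10^-19 J, so L = 2·6.63×10^-34/√(8·9.11×10^-31·8.128×10^-19) = 5.45×10^-10 m = 0.545 nm.

L = 0.545 nm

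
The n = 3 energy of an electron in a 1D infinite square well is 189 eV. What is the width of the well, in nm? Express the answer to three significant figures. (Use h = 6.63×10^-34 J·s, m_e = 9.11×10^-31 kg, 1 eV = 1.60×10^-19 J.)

L = 0.134 nm

From E_n = n²h²/(8m_eL²), L = n·h/√(8m_eE_n).
E_3 = 189 eV = 3.024×10^-17 J, so L = 3·6.63×10^-34/√(8·9.11×10^-31·3.024×10^-17) = 1.34×10^-10 m = 0.134 nm.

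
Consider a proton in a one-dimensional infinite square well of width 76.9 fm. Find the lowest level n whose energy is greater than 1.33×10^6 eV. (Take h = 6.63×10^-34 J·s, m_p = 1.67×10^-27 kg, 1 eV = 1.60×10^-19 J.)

E_1 = h²/(8m_pL²) = 5.564×10^-15 J = 3.478×10^4 eV.
Need n² > 1.33×10^6/3.478×10^4 = 38.24, i.e. n > 6.184.
The smallest integer satisfying this is n = 7.

n = 7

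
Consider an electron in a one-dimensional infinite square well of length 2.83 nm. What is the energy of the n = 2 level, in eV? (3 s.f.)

For an infinite well E_n = n²h²/(8m_eL²), so E_1 = h²/(8m_eL²) = (6.626×10^-34)²/(8·9.109×10^-31·(2.83×10^-9 m)²) = 7.523×10^-21 J.
Then E_2 = 2²·E_1 = 4·7.523×10^-21 J = 3.009×10^-20 J.
Converting, E_2 = 3.009×10^-20 J / (1.602×10^-19 J/eV) = 0.188 eV.

E_2 = 0.188 eV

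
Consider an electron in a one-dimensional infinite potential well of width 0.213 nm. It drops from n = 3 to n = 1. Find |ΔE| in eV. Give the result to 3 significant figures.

|ΔE| = 66.3 eV

E_1 = h²/(8m_eL²) = 1.328×10^-18 J.
|ΔE| = |3² − 1²|·E_1 = 8·1.328×10^-18 J = 1.062×10^-17 J = 66.3 eV.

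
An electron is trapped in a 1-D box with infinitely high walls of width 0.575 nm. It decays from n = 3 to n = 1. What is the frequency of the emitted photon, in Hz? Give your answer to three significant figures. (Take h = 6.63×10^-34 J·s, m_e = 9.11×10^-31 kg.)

f = 2.20×10^15 Hz

E_1 = h²/(8m_eL²) = 1.824×10^-19 J and ΔE = (3² − 1²)E_1 = 1.459×10^-18 J.
f = ΔE/h = 1.459×10^-18/6.63×10^-34 = 2.20×10^15 Hz.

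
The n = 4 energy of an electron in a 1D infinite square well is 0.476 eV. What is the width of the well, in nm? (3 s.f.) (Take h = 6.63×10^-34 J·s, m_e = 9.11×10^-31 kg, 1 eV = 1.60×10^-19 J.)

From E_n = n²h²/(8m_eL²), L = n·h/√(8m_eE_n).
E_4 = 0.476 eV = 7.616×10^-20 J, so L = 4·6.63×10^-34/√(8·9.11×10^-31·7.616×10^-20) = 3.56×10^-9 m = 3.56 nm.

L = 3.56 nm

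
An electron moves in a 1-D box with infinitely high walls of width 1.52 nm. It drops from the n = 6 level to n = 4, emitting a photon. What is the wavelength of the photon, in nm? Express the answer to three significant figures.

E_1 = h²/(8m_eL²) = 2.608×10^-20 J, so ΔE = (6² − 4²)E_1 = 5.216×10^-19 J.
λ = hc/ΔE = (6.626×10^-34·2.998×10^8)/5.216×10^-19 = 3.81×10^-7 m = 381 nm.

λ = 381 nm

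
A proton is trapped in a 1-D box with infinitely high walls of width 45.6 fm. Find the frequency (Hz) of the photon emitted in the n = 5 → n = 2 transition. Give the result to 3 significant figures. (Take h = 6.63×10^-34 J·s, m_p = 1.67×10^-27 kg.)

E_1 = h²/(8m_pL²) = 1.582×10^-14 J and ΔE = (5² − 2²)E_1 = 3.322×10^-13 J.
f = ΔE/h = 3.322×10^-13/6.63×10^-34 = 5.01×10^20 Hz.

f = 5.01×10^20 Hz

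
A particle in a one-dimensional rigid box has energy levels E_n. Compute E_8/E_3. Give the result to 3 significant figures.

E_n ∝ n², so E_8/E_3 = 8²/3² = 64/9 = 7.11.

7.11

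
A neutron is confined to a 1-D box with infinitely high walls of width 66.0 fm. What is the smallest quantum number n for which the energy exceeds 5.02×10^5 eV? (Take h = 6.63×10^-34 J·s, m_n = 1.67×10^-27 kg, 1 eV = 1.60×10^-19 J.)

E_1 = h²/(8m_nL²) = 7.553×10^-15 J = 4.721×10^4 eV.
Need n² > 5.02×10^5/4.721×10^4 = 10.63, i.e. n > 3.260.
The smallest integer satisfying this is n = 4.

n = 4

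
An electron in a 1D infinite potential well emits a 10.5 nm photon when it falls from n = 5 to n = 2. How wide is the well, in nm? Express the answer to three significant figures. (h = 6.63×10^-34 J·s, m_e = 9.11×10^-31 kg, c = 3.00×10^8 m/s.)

L = 0.259 nm

The photon carries ΔE = hc/λ = 6.63×10^-34·3.00×10^8/1.05×10^-8 m = 1.894×10^-17 J.
Since ΔE = (5² − 2²)E_1, E_1 = 9.019×10^-19 J, and L = h/√(8m_eE_1) = 2.59×10^-10 m = 0.259 nm.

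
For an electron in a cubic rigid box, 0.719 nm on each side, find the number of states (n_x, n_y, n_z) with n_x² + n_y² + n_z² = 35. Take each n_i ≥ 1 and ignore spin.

The level has n_x² + n_y² + n_z² = 35. The ordered positive-integer solutions are (1, 3, 5), (1, 5, 3), (3, 1, 5), (3, 5, 1), (5, 1, 3), (5, 3, 1).
That gives 6 states.

degeneracy = 6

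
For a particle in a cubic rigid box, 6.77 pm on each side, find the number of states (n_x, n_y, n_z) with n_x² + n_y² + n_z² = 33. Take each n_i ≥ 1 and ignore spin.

The level has n_x² + n_y² + n_z² = 33. The ordered positive-integer solutions are (1, 4, 4), (2, 2, 5), (2, 5, 2), (4, 1, 4), (4, 4, 1), (5, 2, 2).
That gives 6 states.

degeneracy = 6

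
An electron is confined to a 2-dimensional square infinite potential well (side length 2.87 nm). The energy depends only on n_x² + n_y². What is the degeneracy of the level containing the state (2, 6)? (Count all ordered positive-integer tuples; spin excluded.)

degeneracy = 2

The level has n_x² + n_y² = 40. The ordered positive-integer solutions are (2, 6), (6, 2).
That gives 2 states.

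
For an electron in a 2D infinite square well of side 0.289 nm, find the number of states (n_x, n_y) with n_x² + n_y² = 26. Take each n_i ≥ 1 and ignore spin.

The level has n_x² + n_y² = 26. The ordered positive-integer solutions are (1, 5), (5, 1).
That gives 2 states.

degeneracy = 2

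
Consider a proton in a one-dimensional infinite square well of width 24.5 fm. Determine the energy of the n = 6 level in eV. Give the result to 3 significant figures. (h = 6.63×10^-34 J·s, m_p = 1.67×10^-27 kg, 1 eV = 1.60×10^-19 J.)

For an infinite well E_n = n²h²/(8m_pL²), so E_1 = h²/(8m_pL²) = (6.63×10^-34)²/(8·1.67×10^-27·(2.45×10^-14 m)²) = 5.481×10^-14 J.
Then E_6 = 6²·E_1 = 36·5.481×10^-14 J = 1.973×10^-12 J.
Converting, E_6 = 1.973×10^-12 J / (1.60×10^-19 J/eV) = 1.23×10^7 eV.

E_6 = 1.23×10^7 eV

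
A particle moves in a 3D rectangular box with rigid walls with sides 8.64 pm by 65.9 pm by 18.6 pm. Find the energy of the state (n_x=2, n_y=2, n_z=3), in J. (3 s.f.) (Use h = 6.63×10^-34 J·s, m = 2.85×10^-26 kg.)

For a 3D rectangular well E = (h²/8m)·Σ n_i²/L_i² = (6.63×10^-34)²/(8·2.85×10^-26) · [2²/(8.64 pm)² + 2²/(65.9 pm)² + 3²/(18.6 pm)²].
Evaluating gives E = 1.55×10^-19 J.

E = 1.55×10^-19 J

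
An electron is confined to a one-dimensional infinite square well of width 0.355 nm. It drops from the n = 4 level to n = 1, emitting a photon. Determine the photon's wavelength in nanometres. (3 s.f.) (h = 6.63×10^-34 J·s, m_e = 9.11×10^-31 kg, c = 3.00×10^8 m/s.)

E_1 = h²/(8m_eL²) = 4.786×10^-19 J, so ΔE = (4² − 1²)E_1 = 7.179×10^-18 J.
λ = hc/ΔE = (6.63×10^-34·3.00×10^8)/7.179×10^-18 = 2.77×10^-8 m = 27.7 nm.

λ = 27.7 nm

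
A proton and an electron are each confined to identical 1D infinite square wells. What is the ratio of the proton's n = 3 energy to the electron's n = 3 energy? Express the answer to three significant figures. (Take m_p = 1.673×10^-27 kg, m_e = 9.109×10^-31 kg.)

5.44×10^-4

E_n ∝ 1/m at fixed n and L, so the ratio is m_e/m_p = 9.109×10^-31/1.673×10^-27 = 5.44×10^-4.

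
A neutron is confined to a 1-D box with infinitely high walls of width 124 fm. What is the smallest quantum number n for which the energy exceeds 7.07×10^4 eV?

n = 3

E_1 = h²/(8m_nL²) = 2.131×10^-15 J = 1.330×10^4 eV.
Need n² > 7.07×10^4/1.330×10^4 = 5.316, i.e. n > 2.306.
The smallest integer satisfying this is n = 3.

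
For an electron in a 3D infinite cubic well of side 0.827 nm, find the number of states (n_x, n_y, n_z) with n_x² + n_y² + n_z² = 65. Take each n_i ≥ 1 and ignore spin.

degeneracy = 6

The level has n_x² + n_y² + n_z² = 65. The ordered positive-integer solutions are (2, 5, 6), (2, 6, 5), (5, 2, 6), (5, 6, 2), (6, 2, 5), (6, 5, 2).
That gives 6 states.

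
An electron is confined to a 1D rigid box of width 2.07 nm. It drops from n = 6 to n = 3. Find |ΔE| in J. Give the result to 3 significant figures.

|ΔE| = 3.80×10^-19 J

E_1 = h²/(8m_eL²) = 1.406×10^-20 J.
|ΔE| = |6² − 3²|·E_1 = 27·1.406×10^-20 J = 3.80×10^-19 J.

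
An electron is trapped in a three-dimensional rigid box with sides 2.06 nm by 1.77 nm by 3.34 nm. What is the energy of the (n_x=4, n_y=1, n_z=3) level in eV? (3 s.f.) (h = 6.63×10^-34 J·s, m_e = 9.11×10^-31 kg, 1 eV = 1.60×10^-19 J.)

E = 1.85 eV

For a 3D rectangular well E = (h²/8m_e)·Σ n_i²/L_i² = (6.63×10^-34)²/(8·9.11×10^-31) · [4²/(2.06 nm)² + 1²/(1.77 nm)² + 3²/(3.34 nm)²].
Evaluating gives E = 2.953×10^-19 J = 1.85 eV.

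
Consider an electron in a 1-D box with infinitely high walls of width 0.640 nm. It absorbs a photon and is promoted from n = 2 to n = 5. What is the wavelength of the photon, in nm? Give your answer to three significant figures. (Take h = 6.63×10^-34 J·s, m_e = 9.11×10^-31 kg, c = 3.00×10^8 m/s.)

λ = 64.3 nm

E_1 = h²/(8m_eL²) = 1.473×10^-19 J, so ΔE = (5² − 2²)E_1 = 3.093×10^-18 J.
λ = hc/ΔE = (6.63×10^-34·3.00×10^8)/3.093×10^-18 = 6.43×10^-8 m = 64.3 nm.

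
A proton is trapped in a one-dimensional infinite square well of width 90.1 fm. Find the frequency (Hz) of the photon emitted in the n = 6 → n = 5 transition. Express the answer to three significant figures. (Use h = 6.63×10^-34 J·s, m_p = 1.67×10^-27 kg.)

f = 6.72×10^19 Hz

E_1 = h²/(8m_pL²) = 4.053×10^-15 J and ΔE = (6² − 5²)E_1 = 4.458×10^-14 J.
f = ΔE/h = 4.458×10^-14/6.63×10^-34 = 6.72×10^19 Hz.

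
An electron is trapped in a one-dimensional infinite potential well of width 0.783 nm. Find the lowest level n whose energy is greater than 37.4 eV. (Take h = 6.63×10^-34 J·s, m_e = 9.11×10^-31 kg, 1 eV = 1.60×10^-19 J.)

E_1 = h²/(8m_eL²) = 9.838×10^-20 J = 0.6149 eV.
Need n² > 37.4/0.6149 = 60.82, i.e. n > 7.799.
The smallest integer satisfying this is n = 8.

n = 8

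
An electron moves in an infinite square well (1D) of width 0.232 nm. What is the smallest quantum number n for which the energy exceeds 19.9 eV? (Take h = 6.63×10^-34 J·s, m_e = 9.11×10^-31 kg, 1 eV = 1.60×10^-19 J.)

n = 2

E_1 = h²/(8m_eL²) = 1.121×10^-18 J = 7.006 eV.
Need n² > 19.9/7.006 = 2.840, i.e. n > 1.685.
The smallest integer satisfying this is n = 2.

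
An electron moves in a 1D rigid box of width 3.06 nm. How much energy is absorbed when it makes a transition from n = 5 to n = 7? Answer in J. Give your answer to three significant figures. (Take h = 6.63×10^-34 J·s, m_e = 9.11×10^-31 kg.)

E_1 = h²/(8m_eL²) = 6.441×10^-21 J.
|ΔE| = |5² − 7²|·E_1 = 24·6.441×10^-21 J = 1.55×10^-19 J.

|ΔE| = 1.55×10^-19 J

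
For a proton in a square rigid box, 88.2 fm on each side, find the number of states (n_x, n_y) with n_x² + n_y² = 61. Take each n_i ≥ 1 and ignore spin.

The level has n_x² + n_y² = 61. The ordered positive-integer solutions are (5, 6), (6, 5).
That gives 2 states.

degeneracy = 2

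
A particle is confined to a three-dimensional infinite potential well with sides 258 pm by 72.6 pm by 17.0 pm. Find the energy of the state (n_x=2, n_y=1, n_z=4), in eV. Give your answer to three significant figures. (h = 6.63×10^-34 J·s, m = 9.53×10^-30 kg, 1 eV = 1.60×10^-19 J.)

For a 3D rectangular well E = (h²/8m)·Σ n_i²/L_i² = (6.63×10^-34)²/(8·9.53×10^-30) · [2²/(258 pm)² + 1²/(72.6 pm)² + 4²/(17.0 pm)²].
Evaluating gives E = 3.206×10^-16 J = 2.00×10^3 eV.

E = 2.00×10^3 eV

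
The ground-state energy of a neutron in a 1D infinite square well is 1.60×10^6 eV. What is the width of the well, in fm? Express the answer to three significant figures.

L = 11.3 fm

From E_n = n²h²/(8m_nL²), L = n·h/√(8m_nE_n).
E_1 = 1.60×10^6 eV = 2.563×10^-13 J, so L = 1·6.626×10^-34/√(8·1.675×10^-27·2.563×10^-13) = 1.13×10^-14 m = 11.3 fm.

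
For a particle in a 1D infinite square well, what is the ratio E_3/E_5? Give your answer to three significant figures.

E_n ∝ n², so E_3/E_5 = 3²/5² = 9/25 = 0.360.

0.360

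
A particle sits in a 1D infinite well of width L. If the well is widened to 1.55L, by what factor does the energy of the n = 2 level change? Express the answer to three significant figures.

E_n ∝ 1/L², so the energy scales by 1/1.55² = 0.416.

0.416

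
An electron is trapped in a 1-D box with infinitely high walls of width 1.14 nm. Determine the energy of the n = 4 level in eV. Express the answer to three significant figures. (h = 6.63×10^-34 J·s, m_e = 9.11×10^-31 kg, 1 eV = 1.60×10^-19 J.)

E_4 = 4.64 eV

For an infinite well E_n = n²h²/(8m_eL²), so E_1 = h²/(8m_eL²) = (6.63×10^-34)²/(8·9.11×10^-31·(1.14×10^-9 m)²) = 4.641×10^-20 J.
Then E_4 = 4²·E_1 = 16·4.641×10^-20 J = 7.426×10^-19 J.
Converting, E_4 = 7.426×10^-19 J / (1.60×10^-19 J/eV) = 4.64 eV.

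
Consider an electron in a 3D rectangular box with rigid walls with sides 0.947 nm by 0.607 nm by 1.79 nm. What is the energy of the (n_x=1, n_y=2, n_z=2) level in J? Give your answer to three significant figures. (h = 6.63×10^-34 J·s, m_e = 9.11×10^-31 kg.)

E = 7.97×10^-19 J

For a 3D rectangular well E = (h²/8m_e)·Σ n_i²/L_i² = (6.63×10^-34)²/(8·9.11×10^-31) · [1²/(0.947 nm)² + 2²/(0.607 nm)² + 2²/(1.79 nm)²].
Evaluating gives E = 7.97×10^-19 J.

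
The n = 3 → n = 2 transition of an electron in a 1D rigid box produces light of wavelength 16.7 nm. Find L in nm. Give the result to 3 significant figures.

L = 0.159 nm

The photon carries ΔE = hc/λ = 6.626×10^-34·2.998×10^8/1.67×10^-8 m = 1.190×10^-17 J.
Since ΔE = (3² − 2²)E_1, E_1 = 2.380×10^-18 J, and L = h/√(8m_eE_1) = 1.59×10^-10 m = 0.159 nm.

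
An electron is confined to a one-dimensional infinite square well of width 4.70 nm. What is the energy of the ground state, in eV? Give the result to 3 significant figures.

E_1 = 0.0170 eV

For an infinite well E_n = n²h²/(8m_eL²), so E_1 = h²/(8m_eL²) = (6.626×10^-34)²/(8·9.109×10^-31·(4.70×10^-9 m)²) = 2.727×10^-21 J.
Converting, E_1 = 2.727×10^-21 J / (1.602×10^-19 J/eV) = 0.0170 eV.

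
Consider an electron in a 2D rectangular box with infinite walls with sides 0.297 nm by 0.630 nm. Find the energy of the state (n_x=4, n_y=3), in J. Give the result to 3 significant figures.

E = 1.23×10^-17 J

For a 2D rectangular well E = (h²/8m_e)·Σ n_i²/L_i² = (6.626×10^-34)²/(8·9.109×10^-31) · [4²/(0.297 nm)² + 3²/(0.630 nm)²].
Evaluating gives E = 1.23×10^-17 J.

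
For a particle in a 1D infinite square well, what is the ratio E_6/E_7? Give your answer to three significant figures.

0.735

E_n ∝ n², so E_6/E_7 = 6²/7² = 36/49 = 0.735.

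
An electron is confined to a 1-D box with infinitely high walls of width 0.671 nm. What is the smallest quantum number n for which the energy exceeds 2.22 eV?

E_1 = h²/(8m_eL²) = 1.338×10^-19 J = 0.8352 eV.
Need n² > 2.22/0.8352 = 2.658, i.e. n > 1.630.
The smallest integer satisfying this is n = 2.

n = 2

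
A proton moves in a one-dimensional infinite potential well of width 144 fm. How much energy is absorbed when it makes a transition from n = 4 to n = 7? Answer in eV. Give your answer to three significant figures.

E_1 = h²/(8m_pL²) = 1.582×10^-15 J.
|ΔE| = |4² − 7²|·E_1 = 33·1.582×10^-15 J = 5.221×10^-14 J = 3.26×10^5 eV.

|ΔE| = 3.26×10^5 eV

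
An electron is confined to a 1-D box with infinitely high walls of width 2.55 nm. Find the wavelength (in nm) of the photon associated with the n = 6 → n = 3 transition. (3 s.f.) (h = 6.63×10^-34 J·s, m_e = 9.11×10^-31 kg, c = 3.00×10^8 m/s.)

E_1 = h²/(8m_eL²) = 9.276×10^-21 J, so ΔE = (6² − 3²)E_1 = 2.505×10^-19 J.
λ = hc/ΔE = (6.63×10^-34·3.00×10^8)/2.505×10^-19 = 7.94×10^-7 m = 794 nm.

λ = 794 nm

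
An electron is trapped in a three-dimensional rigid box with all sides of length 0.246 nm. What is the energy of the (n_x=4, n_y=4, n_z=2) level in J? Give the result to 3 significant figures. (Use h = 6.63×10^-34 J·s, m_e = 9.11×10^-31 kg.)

For a 3D rectangular well E = (h²/8m_e)·Σ n_i²/L_i² = (6.63×10^-34)²/(8·9.11×10^-31) · [4²/(0.246 nm)² + 4²/(0.246 nm)² + 2²/(0.246 nm)²].
Evaluating gives E = 3.59×10^-17 J.

E = 3.59×10^-17 J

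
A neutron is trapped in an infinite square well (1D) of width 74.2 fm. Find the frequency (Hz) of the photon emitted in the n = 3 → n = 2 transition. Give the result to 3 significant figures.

E_1 = h²/(8m_nL²) = 5.951×10^-15 J and ΔE = (3² − 2²)E_1 = 2.976×10^-14 J.
f = ΔE/h = 2.976×10^-14/6.626×10^-34 = 4.49×10^19 Hz.

f = 4.49×10^19 Hz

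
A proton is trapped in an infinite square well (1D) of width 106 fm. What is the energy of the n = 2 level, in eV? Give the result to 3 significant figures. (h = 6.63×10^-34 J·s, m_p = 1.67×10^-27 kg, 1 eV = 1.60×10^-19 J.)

E_2 = 7.32×10^4 eV

For an infinite well E_n = n²h²/(8m_pL²), so E_1 = h²/(8m_pL²) = (6.63×10^-34)²/(8·1.67×10^-27·(1.06×10^-13 m)²) = 2.928×10^-15 J.
Then E_2 = 2²·E_1 = 4·2.928×10^-15 J = 1.171×10^-14 J.
Converting, E_2 = 1.171×10^-14 J / (1.60×10^-19 J/eV) = 7.32×10^4 eV.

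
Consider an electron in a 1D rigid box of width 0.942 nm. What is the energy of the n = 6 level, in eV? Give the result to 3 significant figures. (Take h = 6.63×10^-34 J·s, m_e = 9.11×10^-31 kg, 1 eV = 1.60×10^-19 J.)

E_6 = 15.3 eV

For an infinite well E_n = n²h²/(8m_eL²), so E_1 = h²/(8m_eL²) = (6.63×10^-34)²/(8·9.11×10^-31·(9.42×10^-10 m)²) = 6.797×10^-20 J.
Then E_6 = 6²·E_1 = 36·6.797×10^-20 J = 2.447×10^-18 J.
Converting, E_6 = 2.447×10^-18 J / (1.60×10^-19 J/eV) = 15.3 eV.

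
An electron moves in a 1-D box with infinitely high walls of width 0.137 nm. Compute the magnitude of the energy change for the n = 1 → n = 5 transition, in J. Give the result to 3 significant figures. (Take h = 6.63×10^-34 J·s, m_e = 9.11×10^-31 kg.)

|ΔE| = 7.71×10^-17 J

E_1 = h²/(8m_eL²) = 3.213×10^-18 J.
|ΔE| = |1² − 5²|·E_1 = 24·3.213×10^-18 J = 7.71×10^-17 J.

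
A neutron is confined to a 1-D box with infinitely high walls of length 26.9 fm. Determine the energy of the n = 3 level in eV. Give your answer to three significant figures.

For an infinite well E_n = n²h²/(8m_nL²), so E_1 = h²/(8m_nL²) = (6.626×10^-34)²/(8·1.675×10^-27·(2.69×10^-14 m)²) = 4.528×10^-14 J.
Then E_3 = 3²·E_1 = 9·4.528×10^-14 J = 4.075×10^-13 J.
Converting, E_3 = 4.075×10^-13 J / (1.602×10^-19 J/eV) = 2.54×10^6 eV.

E_3 = 2.54×10^6 eV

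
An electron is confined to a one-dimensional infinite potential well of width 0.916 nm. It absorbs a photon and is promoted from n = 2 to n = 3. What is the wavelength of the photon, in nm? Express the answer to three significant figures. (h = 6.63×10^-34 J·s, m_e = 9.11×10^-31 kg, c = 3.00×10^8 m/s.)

λ = 553 nm

E_1 = h²/(8m_eL²) = 7.188×10^-20 J, so ΔE = (3² − 2²)E_1 = 3.594×10^-19 J.
λ = hc/ΔE = (6.63×10^-34·3.00×10^8)/3.594×10^-19 = 5.53×10^-7 m = 553 nm.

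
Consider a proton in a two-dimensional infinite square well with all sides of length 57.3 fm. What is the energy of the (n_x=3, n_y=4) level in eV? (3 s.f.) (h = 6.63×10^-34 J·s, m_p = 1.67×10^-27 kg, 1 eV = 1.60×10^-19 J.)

For a 2D rectangular well E = (h²/8m_p)·Σ n_i²/L_i² = (6.63×10^-34)²/(8·1.67×10^-27) · [3²/(57.3 fm)² + 4²/(57.3 fm)²].
Evaluating gives E = 2.505×10^-13 J = 1.57×10^6 eV.

E = 1.57×10^6 eV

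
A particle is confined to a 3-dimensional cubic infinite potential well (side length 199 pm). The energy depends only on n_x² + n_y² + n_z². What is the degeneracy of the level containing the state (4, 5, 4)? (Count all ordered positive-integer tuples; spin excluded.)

degeneracy = 6

The level has n_x² + n_y² + n_z² = 57. The ordered positive-integer solutions are (2, 2, 7), (2, 7, 2), (4, 4, 5), (4, 5, 4), (5, 4, 4), (7, 2, 2).
That gives 6 states.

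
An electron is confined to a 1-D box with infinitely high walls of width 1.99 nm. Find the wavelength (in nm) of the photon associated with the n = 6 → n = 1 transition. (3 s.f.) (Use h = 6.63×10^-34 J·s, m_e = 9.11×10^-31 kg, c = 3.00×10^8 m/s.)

E_1 = h²/(8m_eL²) = 1.523×10^-20 J, so ΔE = (6² − 1²)E_1 = 5.331×10^-19 J.
λ = hc/ΔE = (6.63×10^-34·3.00×10^8)/5.331×10^-19 = 3.73×10^-7 m = 373 nm.

λ = 373 nm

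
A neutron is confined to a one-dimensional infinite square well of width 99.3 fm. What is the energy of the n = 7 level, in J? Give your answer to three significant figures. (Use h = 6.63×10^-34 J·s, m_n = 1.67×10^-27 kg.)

E_7 = 1.64×10^-13 J

For an infinite well E_n = n²h²/(8m_nL²), so E_1 = h²/(8m_nL²) = (6.63×10^-34)²/(8·1.67×10^-27·(9.93×10^-14 m)²) = 3.337×10^-15 J.
Then E_7 = 7²·E_1 = 49·3.337×10^-15 J = 1.64×10^-13 J.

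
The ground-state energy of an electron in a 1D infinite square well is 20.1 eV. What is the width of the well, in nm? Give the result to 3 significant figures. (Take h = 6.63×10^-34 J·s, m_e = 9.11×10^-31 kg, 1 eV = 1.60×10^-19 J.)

From E_n = n²h²/(8m_eL²), L = n·h/√(8m_eE_n).
E_1 = 20.1 eV = 3.216×10^-18 J, so L = 1·6.63×10^-34/√(8·9.11×10^-31·3.216×10^-18) = 1.37×10^-10 m = 0.137 nm.

L = 0.137 nm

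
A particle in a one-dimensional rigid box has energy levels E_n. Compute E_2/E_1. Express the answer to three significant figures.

E_n ∝ n², so E_2/E_1 = 2²/1² = 4/1 = 4.00.

4.00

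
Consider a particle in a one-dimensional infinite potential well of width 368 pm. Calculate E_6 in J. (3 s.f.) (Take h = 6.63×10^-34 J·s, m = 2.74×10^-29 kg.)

E_6 = 5.33×10^-19 J

For an infinite well E_n = n²h²/(8mL²), so E_1 = h²/(8mL²) = (6.63×10^-34)²/(8·2.74×10^-29·(3.68×10^-10 m)²) = 1.481×10^-20 J.
Then E_6 = 6²·E_1 = 36·1.481×10^-20 J = 5.33×10^-19 J.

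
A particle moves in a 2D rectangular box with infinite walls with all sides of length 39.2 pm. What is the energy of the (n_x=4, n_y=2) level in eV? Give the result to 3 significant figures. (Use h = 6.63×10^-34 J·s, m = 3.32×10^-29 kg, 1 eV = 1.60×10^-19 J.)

For a 2D rectangular well E = (h²/8m)·Σ n_i²/L_i² = (6.63×10^-34)²/(8·3.32×10^-29) · [4²/(39.2 pm)² + 2²/(39.2 pm)²].
Evaluating gives E = 2.154×10^-17 J = 135 eV.

E = 135 eV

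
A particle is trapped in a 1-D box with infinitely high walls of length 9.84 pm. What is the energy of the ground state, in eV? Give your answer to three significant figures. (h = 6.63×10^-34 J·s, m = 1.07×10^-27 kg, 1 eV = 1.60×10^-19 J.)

For an infinite well E_n = n²h²/(8mL²), so E_1 = h²/(8mL²) = (6.63×10^-34)²/(8·1.07×10^-27·(9.84×10^-12 m)²) = 5.304×10^-19 J.
Converting, E_1 = 5.304×10^-19 J / (1.60×10^-19 J/eV) = 3.31 eV.

E_1 = 3.31 eV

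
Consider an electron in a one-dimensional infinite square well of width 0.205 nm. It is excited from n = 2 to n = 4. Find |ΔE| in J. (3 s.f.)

|ΔE| = 1.72×10^-17 J

E_1 = h²/(8m_eL²) = 1.434×10^-18 J.
|ΔE| = |2² − 4²|·E_1 = 12·1.434×10^-18 J = 1.72×10^-17 J.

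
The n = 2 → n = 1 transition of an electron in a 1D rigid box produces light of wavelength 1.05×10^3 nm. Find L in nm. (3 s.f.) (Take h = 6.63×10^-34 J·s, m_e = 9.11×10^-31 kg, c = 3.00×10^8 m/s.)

The photon carries ΔE = hc/λ = 6.63×10^-34·3.00×10^8/1.05×10^-6 m = 1.894×10^-19 J.
Since ΔE = (2² − 1²)E_1, E_1 = 6.313×10^-20 J, and L = h/√(8m_eE_1) = 9.77×10^-10 m = 0.977 nm.

L = 0.977 nm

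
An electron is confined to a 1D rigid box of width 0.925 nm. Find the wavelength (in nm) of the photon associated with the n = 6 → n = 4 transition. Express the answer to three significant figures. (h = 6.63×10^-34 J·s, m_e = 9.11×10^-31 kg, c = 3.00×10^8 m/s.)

E_1 = h²/(8m_eL²) = 7.049×10^-20 J, so ΔE = (6² − 4²)E_1 = 1.410×10^-18 J.
λ = hc/ΔE = (6.63×10^-34·3.00×10^8)/1.410×10^-18 = 1.41×10^-7 m = 141 nm.

λ = 141 nm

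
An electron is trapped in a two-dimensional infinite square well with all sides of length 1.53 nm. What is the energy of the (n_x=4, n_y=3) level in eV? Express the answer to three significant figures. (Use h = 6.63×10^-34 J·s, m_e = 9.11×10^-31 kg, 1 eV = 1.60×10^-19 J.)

For a 2D rectangular well E = (h²/8m_e)·Σ n_i²/L_i² = (6.63×10^-34)²/(8·9.11×10^-31) · [4²/(1.53 nm)² + 3²/(1.53 nm)²].
Evaluating gives E = 6.441×10^-19 J = 4.03 eV.

E = 4.03 eV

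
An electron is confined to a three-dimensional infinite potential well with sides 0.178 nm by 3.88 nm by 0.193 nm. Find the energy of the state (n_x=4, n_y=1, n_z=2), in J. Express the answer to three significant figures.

E = 3.69×10^-17 J

For a 3D rectangular well E = (h²/8m_e)·Σ n_i²/L_i² = (6.626×10^-34)²/(8·9.109×10^-31) · [4²/(0.178 nm)² + 1²/(3.88 nm)² + 2²/(0.193 nm)²].
Evaluating gives E = 3.69×10^-17 J.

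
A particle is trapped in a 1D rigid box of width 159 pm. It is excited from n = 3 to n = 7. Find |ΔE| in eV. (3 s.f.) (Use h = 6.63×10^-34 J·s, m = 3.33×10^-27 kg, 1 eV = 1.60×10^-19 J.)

|ΔE| = 0.163 eV

E_1 = h²/(8mL²) = 6.527×10^-22 J.
|ΔE| = |3² − 7²|·E_1 = 40·6.527×10^-22 J = 2.611×10^-20 J = 0.163 eV.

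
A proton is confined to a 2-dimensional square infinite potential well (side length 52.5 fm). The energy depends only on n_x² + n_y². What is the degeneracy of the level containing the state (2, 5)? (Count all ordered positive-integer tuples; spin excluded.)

degeneracy = 2

The level has n_x² + n_y² = 29. The ordered positive-integer solutions are (2, 5), (5, 2).
That gives 2 states.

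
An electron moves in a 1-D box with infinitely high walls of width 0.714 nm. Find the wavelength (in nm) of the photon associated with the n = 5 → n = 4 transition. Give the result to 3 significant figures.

E_1 = h²/(8m_eL²) = 1.182×10^-19 J, so ΔE = (5² − 4²)E_1 = 1.064×10^-18 J.
λ = hc/ΔE = (6.626×10^-34·2.998×10^8)/1.064×10^-18 = 1.87×10^-7 m = 187 nm.

λ = 187 nm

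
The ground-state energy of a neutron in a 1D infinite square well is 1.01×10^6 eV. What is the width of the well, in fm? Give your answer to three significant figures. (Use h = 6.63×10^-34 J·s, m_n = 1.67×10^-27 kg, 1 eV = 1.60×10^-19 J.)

From E_n = n²h²/(8m_nL²), L = n·h/√(8m_nE_n).
E_1 = 1.01×10^6 eV = 1.616×10^-13 J, so L = 1·6.63×10^-34/√(8·1.67×10^-27·1.616×10^-13) = 1.43×10^-14 m = 14.3 fm.

L = 14.3 fm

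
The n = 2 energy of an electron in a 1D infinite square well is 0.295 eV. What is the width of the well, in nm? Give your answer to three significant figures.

L = 2.26 nm

From E_n = n²h²/(8m_eL²), L = n·h/√(8m_eE_n).
E_2 = 0.295 eV = 4.726×10^-20 J, so L = 2·6.626×10^-34/√(8·9.109×10^-31·4.726×10^-20) = 2.26×10^-9 m = 2.26 nm.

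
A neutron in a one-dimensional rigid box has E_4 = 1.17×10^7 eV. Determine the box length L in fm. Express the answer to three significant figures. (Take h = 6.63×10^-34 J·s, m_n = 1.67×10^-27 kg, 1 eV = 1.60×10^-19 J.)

From E_n = n²h²/(8m_nL²), L = n·h/√(8m_nE_n).
E_4 = 1.17×10^7 eV = 1.872×10^-12 J, so L = 4·6.63×10^-34/√(8·1.67×10^-27·1.872×10^-12) = 1.68×10^-14 m = 16.8 fm.

L = 16.8 fm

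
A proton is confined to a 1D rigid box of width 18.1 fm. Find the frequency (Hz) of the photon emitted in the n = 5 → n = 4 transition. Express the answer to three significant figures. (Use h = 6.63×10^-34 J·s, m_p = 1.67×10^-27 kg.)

E_1 = h²/(8m_pL²) = 1.004×10^-13 J and ΔE = (5² − 4²)E_1 = 9.036×10^-13 J.
f = ΔE/h = 9.036×10^-13/6.63×10^-34 = 1.36×10^21 Hz.

f = 1.36×10^21 Hz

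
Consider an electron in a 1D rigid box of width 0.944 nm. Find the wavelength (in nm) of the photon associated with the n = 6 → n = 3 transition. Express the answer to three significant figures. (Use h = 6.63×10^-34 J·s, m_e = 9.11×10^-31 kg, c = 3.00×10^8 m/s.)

λ = 109 nm

E_1 = h²/(8m_eL²) = 6.768×10^-20 J, so ΔE = (6² − 3²)E_1 = 1.827×10^-18 J.
λ = hc/ΔE = (6.63×10^-34·3.00×10^8)/1.827×10^-18 = 1.09×10^-7 m = 109 nm.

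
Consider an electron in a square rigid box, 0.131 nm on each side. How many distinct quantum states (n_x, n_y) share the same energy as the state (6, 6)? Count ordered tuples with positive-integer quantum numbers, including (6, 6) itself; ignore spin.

The level has n_x² + n_y² = 72. The ordered positive-integer solutions are (6, 6).
That gives 1 state.

degeneracy = 1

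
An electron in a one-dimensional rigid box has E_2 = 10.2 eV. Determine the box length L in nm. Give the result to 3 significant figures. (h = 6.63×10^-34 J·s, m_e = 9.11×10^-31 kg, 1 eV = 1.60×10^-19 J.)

From E_n = n²h²/(8m_eL²), L = n·h/√(8m_eE_n).
E_2 = 10.2 eV = 1.632×10^-18 J, so L = 2·6.63×10^-34/√(8·9.11×10^-31·1.632×10^-18) = 3.84×10^-10 m = 0.384 nm.

L = 0.384 nm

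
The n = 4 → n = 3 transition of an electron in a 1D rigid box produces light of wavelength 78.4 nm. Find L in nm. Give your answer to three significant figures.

L = 0.408 nm

The photon carries ΔE = hc/λ = 6.626×10^-34·2.998×10^8/7.84×10^-8 m = 2.534×10^-18 J.
Since ΔE = (4² − 3²)E_1, E_1 = 3.620×10^-19 J, and L = h/√(8m_eE_1) = 4.08×10^-10 m = 0.408 nm.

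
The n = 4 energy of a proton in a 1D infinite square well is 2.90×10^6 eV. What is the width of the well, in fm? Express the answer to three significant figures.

From E_n = n²h²/(8m_pL²), L = n·h/√(8m_pE_n).
E_4 = 2.90×10^6 eV = 4.646×10^-13 J, so L = 4·6.626×10^-34/√(8·1.673×10^-27·4.646×10^-13) = 3.36×10^-14 m = 33.6 fm.

L = 33.6 fm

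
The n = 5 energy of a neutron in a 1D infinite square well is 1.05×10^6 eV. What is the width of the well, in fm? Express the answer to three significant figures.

From E_n = n²h²/(8m_nL²), L = n·h/√(8m_nE_n).
E_5 = 1.05×10^6 eV = 1.682×10^-13 J, so L = 5·6.626×10^-34/√(8·1.675×10^-27·1.682×10^-13) = 6.98×10^-14 m = 69.8 fm.

L = 69.8 fm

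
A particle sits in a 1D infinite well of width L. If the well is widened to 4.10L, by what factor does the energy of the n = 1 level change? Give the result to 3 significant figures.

0.0595

E_n ∝ 1/L², so the energy scales by 1/4.10² = 0.0595.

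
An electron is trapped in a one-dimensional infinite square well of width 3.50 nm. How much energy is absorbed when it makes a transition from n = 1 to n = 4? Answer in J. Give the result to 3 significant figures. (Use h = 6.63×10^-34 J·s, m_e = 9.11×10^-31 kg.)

E_1 = h²/(8m_eL²) = 4.924×10^-21 J.
|ΔE| = |1² − 4²|·E_1 = 15·4.924×10^-21 J = 7.39×10^-20 J.

|ΔE| = 7.39×10^-20 J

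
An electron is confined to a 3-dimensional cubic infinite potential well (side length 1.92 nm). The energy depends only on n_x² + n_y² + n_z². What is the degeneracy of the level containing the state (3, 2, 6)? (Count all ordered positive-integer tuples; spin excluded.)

degeneracy = 6

The level has n_x² + n_y² + n_z² = 49. The ordered positive-integer solutions are (2, 3, 6), (2, 6, 3), (3, 2, 6), (3, 6, 2), (6, 2, 3), (6, 3, 2).
That gives 6 states.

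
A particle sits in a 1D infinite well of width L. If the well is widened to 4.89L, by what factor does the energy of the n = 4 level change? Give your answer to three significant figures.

0.0418

E_n ∝ 1/L², so the energy scales by 1/4.89² = 0.0418.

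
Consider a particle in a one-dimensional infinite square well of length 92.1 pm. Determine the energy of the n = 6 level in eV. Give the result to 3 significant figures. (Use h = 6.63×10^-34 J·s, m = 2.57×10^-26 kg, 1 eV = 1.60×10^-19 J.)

For an infinite well E_n = n²h²/(8mL²), so E_1 = h²/(8mL²) = (6.63×10^-34)²/(8·2.57×10^-26·(9.21×10^-11 m)²) = 2.520×10^-22 J.
Then E_6 = 6²·E_1 = 36·2.520×10^-22 J = 9.072×10^-21 J.
Converting, E_6 = 9.072×10^-21 J / (1.60×10^-19 J/eV) = 0.0567 eV.

E_6 = 0.0567 eV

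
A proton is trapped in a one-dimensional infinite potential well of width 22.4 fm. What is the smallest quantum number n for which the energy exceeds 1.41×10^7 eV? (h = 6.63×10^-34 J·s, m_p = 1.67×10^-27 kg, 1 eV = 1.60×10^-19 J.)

E_1 = h²/(8m_pL²) = 6.557×10^-14 J = 4.098×10^5 eV.
Need n² > 1.41×10^7/4.098×10^5 = 34.41, i.e. n > 5.866.
The smallest integer satisfying this is n = 6.

n = 6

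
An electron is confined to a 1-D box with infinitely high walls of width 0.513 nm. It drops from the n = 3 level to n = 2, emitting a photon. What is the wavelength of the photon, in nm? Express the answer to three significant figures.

λ = 174 nm

E_1 = h²/(8m_eL²) = 2.289×10^-19 J, so ΔE = (3² − 2²)E_1 = 1.144×10^-18 J.
λ = hc/ΔE = (6.626×10^-34·2.998×10^8)/1.144×10^-18 = 1.74×10^-7 m = 174 nm.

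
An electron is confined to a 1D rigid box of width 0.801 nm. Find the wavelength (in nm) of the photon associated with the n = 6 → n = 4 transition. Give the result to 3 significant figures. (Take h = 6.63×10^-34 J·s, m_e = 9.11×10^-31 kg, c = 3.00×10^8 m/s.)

λ = 106 nm

E_1 = h²/(8m_eL²) = 9.401×10^-20 J, so ΔE = (6² − 4²)E_1 = 1.880×10^-18 J.
λ = hc/ΔE = (6.63×10^-34·3.00×10^8)/1.880×10^-18 = 1.06×10^-7 m = 106 nm.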